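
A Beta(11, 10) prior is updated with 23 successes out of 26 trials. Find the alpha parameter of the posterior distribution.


In the Beta-Binomial conjugate update:
alpha_post = alpha_prior + successes
= 11 + 23
= 34

34


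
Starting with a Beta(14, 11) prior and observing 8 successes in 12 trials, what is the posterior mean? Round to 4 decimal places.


Posterior parameters: alpha = 14 + 8 = 22
beta = 11 + 4 = 15
Posterior mean = alpha / (alpha + beta) = 22 / 37
= 0.5946

0.5946


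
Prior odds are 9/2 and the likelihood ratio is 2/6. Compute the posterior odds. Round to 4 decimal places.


Posterior odds = prior odds * likelihood ratio
= (9/2) * (2/6)
= 18 / 12
= 1.5

1.5


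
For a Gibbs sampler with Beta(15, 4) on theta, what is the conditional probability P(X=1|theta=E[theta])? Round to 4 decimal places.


E[theta] = 15/(15+4) = 0.7895
P(X=1|theta) = theta = 0.7895

0.7895


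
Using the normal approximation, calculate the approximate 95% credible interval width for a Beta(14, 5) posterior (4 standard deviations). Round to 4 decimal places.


Var(Beta) = 14*5/(19^2 * 20) = 0.0097
SD = 0.0985
Width ~ 4*SD = 0.3939

0.3939


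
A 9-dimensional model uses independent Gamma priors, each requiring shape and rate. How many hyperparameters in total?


Per parameter: 2 (shape and rate).
Total = 9 * 2 = 18

18


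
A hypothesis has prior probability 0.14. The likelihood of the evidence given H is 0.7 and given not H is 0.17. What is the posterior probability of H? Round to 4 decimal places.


Using Bayes' theorem:
P(E) = 0.14 * 0.7 + 0.86 * 0.17
P(E) = 0.2442
P(H|E) = (0.14 * 0.7) / 0.2442 = 0.4013

0.4013


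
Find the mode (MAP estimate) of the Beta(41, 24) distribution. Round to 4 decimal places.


For Beta(a,b) with a,b > 1:
Mode = (a-1)/(a+b-2) = (41-1)/(65-2)
= 40/63 = 0.6349

0.6349


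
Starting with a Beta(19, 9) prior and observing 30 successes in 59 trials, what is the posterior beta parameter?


Posterior beta = prior beta + failures
Failures = 59 - 30 = 29
beta_post = 9 + 29 = 38

38


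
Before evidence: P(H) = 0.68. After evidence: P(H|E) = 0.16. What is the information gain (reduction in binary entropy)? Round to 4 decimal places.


Prior entropy = 0.9044
Posterior entropy = 0.6343
Information gain = 0.9044 - 0.6343 = 0.2701

0.2701


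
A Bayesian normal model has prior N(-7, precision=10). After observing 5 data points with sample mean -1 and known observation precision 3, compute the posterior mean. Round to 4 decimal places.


Posterior mean = (prior_precision * prior_mean + n * data_precision * data_mean) / (prior_precision + n * data_precision)
Numerator = 10*-7 + 5*3*-1 = -85
Denominator = 10 + 5*3 = 25
Posterior mean = -3.4

-3.4


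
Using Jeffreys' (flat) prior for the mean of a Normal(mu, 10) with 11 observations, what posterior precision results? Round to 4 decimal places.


Flat prior means prior precision is 0.
Posterior precision = n / sigma^2 = 11/10 = 1.1

1.1


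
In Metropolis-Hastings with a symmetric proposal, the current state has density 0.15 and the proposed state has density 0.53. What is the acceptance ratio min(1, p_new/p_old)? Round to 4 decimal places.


Ratio = p_new / p_old = 0.53 / 0.15 = 3.5333
Acceptance = min(1, 3.5333) = 1.0

1.0


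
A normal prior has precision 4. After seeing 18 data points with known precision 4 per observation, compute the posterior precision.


In the conjugate normal model, precisions add:
tau_posterior = tau_prior + n * tau_data
= 4 + 18*4 = 76

76


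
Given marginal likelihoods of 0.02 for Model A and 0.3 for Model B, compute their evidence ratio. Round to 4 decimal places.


Ratio = ML(A) / ML(B) = 0.02/0.3
= 0.0667

0.0667


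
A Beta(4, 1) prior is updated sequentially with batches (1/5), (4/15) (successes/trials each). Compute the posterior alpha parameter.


Sequential conjugate updating is equivalent to a single batch update.
Total successes across all batches = 5
alpha_posterior = alpha_prior + total_successes = 4 + 5
= 9

9


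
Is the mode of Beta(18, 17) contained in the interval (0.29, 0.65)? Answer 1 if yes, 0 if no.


Mode = (a-1)/(a+b-2) = 17/33 = 0.5152
Interval: (0.29, 0.65)
Contains mode? 1

1


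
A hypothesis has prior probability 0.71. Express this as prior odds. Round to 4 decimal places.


Odds = P(H) / P(not H) = 0.71 / 0.29
= 2.4483

2.4483


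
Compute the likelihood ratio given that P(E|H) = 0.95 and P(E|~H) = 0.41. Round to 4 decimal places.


LR = P(E|H) / P(E|~H)
= 0.95 / 0.41 = 2.3171

2.3171


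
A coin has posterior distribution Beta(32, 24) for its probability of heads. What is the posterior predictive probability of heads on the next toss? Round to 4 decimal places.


Posterior predictive = E[theta] = alpha/(alpha+beta)
= 32/56
= 0.5714

0.5714


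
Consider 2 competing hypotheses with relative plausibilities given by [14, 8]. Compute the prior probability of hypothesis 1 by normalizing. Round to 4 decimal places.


Sum of weights = 14 + 8 = 22
Normalized prior for H1 = 14 / 22
= 0.6364

0.6364


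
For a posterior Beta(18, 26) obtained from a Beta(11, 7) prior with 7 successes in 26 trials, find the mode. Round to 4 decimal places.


Mode = (alpha - 1) / (alpha + beta - 2)
= 17 / 42
= 0.4048

0.4048


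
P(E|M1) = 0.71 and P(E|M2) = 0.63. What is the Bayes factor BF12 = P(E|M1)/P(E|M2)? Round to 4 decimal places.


Bayes factor BF12 = P(E|M1) / P(E|M2)
= 0.71 / 0.63
= 1.127

1.127


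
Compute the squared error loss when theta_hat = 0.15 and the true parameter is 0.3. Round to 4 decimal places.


L = (theta_hat - theta_true)^2
= (0.15 - 0.3)^2
= -0.15^2 = 0.0225

0.0225


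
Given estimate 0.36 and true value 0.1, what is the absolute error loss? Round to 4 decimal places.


Absolute error = |estimate - true|
= |0.26| = 0.26

0.26


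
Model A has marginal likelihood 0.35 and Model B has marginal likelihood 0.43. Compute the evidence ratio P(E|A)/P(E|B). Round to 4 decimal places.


Evidence ratio = P(E|A) / P(E|B)
= 0.35 / 0.43
= 0.814

0.814


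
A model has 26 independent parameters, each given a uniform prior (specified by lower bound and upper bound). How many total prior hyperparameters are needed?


Each uniform prior needs 2 hyperparameters (lower bound and upper bound).
Total = 2 * 26 = 52

52


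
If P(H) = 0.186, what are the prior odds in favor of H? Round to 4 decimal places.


Prior odds = P(H) / (1 - P(H))
= 0.186 / 0.814
= 0.2285

0.2285


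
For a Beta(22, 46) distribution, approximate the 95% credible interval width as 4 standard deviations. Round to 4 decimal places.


Variance of Beta(a,b) = ab / ((a+b)^2 * (a+b+1))
= 22*46 / ((68)^2 * 69)
= 0.0032
SD = sqrt(0.0032) = 0.0563
Width = 4 * SD = 0.2253

0.2253


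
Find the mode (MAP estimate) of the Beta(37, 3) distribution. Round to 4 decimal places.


For Beta(a,b) with a,b > 1:
Mode = (a-1)/(a+b-2) = (37-1)/(40-2)
= 36/38 = 0.9474

0.9474


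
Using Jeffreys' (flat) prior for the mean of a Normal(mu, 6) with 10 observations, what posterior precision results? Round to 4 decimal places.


Flat prior means prior precision is 0.
Posterior precision = n / sigma^2 = 10/6 = 1.6667

1.6667


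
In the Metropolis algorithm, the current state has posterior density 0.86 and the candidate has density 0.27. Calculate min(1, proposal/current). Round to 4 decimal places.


Ratio = 0.27/0.86 = 0.314
Acceptance probability = min(1, 0.314)
= 0.314

0.314


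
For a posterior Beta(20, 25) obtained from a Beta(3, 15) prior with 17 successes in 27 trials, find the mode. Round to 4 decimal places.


Mode = (alpha - 1) / (alpha + beta - 2)
= 19 / 43
= 0.4419

0.4419


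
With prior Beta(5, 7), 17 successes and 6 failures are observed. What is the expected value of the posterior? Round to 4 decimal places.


Posterior = Beta(22, 13)
E[theta] = alpha/(alpha+beta)
= 22/35 = 0.6286

0.6286


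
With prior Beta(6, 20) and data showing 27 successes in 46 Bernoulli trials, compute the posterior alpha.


Conjugate update: alpha_posterior = alpha_prior + k
= 6 + 27 = 33

33


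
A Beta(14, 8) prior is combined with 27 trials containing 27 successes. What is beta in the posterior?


In conjugate updating:
beta_posterior = beta_prior + (n - k)
= 8 + (27 - 27)
= 8 + 0 = 8

8


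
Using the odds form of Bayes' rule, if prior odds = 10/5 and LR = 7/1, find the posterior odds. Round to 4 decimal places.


Bayes' rule in odds form: posterior odds = prior odds * LR
= (10 * 7) / (5 * 1)
= 70/5 = 14.0

14.0


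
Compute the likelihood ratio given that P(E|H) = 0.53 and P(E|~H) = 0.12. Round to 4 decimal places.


LR = P(E|H) / P(E|~H)
= 0.53 / 0.12 = 4.4167

4.4167


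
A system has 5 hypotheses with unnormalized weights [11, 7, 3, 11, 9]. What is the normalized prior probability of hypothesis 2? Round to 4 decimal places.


The normalized prior is the weight divided by the total.
Total weight = 41
P(H2) = 7 / 41 = 0.1707

0.1707


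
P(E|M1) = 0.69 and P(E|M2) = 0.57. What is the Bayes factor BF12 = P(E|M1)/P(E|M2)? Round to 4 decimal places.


Bayes factor BF12 = P(E|M1) / P(E|M2)
= 0.69 / 0.57
= 1.2105

1.2105


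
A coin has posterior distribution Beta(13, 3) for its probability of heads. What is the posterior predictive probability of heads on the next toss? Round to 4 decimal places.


Posterior predictive = E[theta] = alpha/(alpha+beta)
= 13/16
= 0.8125

0.8125


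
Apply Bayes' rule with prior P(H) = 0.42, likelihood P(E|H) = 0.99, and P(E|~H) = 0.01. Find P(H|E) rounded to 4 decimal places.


Step 1: Compute marginal P(E) = P(E|H)P(H) + P(E|~H)P(~H)
= 0.99*0.42 + 0.01*0.58 = 0.4216
Step 2: P(H|E) = P(E|H)P(H)/P(E) = 0.4158/0.4216
= 0.9862

0.9862


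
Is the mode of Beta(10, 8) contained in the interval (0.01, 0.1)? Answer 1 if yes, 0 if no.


Mode = (a-1)/(a+b-2) = 9/16 = 0.5625
Interval: (0.01, 0.1)
Contains mode? 0

0


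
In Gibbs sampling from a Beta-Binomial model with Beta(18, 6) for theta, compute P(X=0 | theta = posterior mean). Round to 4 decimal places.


Posterior mean = alpha/(alpha+beta) = 18/24 = 0.75
P(X=0|theta=mean) = 1 - theta = 0.25

0.25


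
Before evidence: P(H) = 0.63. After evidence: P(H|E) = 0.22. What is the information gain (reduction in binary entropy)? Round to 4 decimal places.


Prior entropy = 0.9507
Posterior entropy = 0.7602
Information gain = 0.9507 - 0.7602 = 0.1905

0.1905


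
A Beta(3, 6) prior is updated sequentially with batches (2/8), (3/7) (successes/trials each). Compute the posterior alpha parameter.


Sequential conjugate updating is equivalent to a single batch update.
Total successes across all batches = 5
alpha_posterior = alpha_prior + total_successes = 3 + 5
= 8

8


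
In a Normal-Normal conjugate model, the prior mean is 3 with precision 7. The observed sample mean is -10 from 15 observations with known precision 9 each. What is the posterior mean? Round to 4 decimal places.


Posterior precision = tau0 + n*tau = 7 + 15*9 = 142
Posterior mean = (tau0*mu0 + n*tau*xbar) / posterior_precision
= (7*3 + 15*9*-10) / 142
= -1329 / 142 = -9.3592

-9.3592


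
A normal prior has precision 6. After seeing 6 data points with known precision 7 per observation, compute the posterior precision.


In the conjugate normal model, precisions add:
tau_posterior = tau_prior + n * tau_data
= 6 + 6*7 = 48

48


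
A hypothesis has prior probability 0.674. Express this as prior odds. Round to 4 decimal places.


Odds = P(H) / P(not H) = 0.674 / 0.326
= 2.0675

2.0675


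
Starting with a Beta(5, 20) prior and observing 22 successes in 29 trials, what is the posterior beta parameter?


Posterior beta = prior beta + failures
Failures = 29 - 22 = 7
beta_post = 20 + 7 = 27

27


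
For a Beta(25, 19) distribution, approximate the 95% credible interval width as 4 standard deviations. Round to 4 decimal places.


Variance of Beta(a,b) = ab / ((a+b)^2 * (a+b+1))
= 25*19 / ((44)^2 * 45)
= 0.0055
SD = sqrt(0.0055) = 0.0738
Width = 4 * SD = 0.2954

0.2954


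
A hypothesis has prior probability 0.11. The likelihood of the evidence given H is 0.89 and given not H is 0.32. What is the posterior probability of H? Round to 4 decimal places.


Using Bayes' theorem:
P(E) = 0.11 * 0.89 + 0.89 * 0.32
P(E) = 0.3827
P(H|E) = (0.11 * 0.89) / 0.3827 = 0.2558

0.2558


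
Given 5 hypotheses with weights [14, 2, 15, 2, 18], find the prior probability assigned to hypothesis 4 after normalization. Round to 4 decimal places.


To normalize, divide each weight by the sum of all weights.
Sum = 51
Prior(H4) = 2/51 = 0.0392

0.0392


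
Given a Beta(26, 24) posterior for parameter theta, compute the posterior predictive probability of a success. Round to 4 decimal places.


For a Beta-Bernoulli model, the predictive probability is the mean:
P(success) = 26/(26+24) = 26/50 = 0.52

0.52


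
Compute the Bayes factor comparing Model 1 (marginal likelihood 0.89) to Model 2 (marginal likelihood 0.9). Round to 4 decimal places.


BF12 = marginal likelihood of M1 / marginal likelihood of M2
= 0.89/0.9
= 0.9889

0.9889


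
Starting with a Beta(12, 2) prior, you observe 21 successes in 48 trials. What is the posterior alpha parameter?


For a Beta-Binomial conjugate model:
Posterior alpha = prior alpha + number of successes
= 12 + 21 = 33

33


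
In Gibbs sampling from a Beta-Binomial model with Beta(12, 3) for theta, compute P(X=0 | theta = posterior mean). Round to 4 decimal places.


Posterior mean = alpha/(alpha+beta) = 12/15 = 0.8
P(X=0|theta=mean) = 1 - theta = 0.2

0.2


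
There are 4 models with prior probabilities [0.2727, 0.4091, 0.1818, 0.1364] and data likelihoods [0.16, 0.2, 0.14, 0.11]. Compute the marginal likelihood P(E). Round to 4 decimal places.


P(E) = sum over models of P(M_i) * P(E|M_i)
= 0.2727*0.16 + 0.4091*0.2 + 0.1818*0.14 + 0.1364*0.11
= 0.1659

0.1659


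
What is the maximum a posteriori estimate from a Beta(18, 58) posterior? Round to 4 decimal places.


The MAP estimate equals the mode of the distribution.
Mode of Beta(a,b) = (a-1)/(a+b-2)
= 17/74
= 0.2297

0.2297


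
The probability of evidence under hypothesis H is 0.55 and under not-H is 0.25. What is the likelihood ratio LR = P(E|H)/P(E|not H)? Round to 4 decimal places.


LR = 0.55 / 0.25
= 2.2

2.2


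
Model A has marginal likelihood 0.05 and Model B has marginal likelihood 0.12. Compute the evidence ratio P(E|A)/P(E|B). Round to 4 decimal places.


Evidence ratio = P(E|A) / P(E|B)
= 0.05 / 0.12
= 0.4167

0.4167


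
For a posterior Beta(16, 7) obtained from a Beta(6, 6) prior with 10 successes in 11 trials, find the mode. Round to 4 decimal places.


Mode = (alpha - 1) / (alpha + beta - 2)
= 15 / 21
= 0.7143

0.7143


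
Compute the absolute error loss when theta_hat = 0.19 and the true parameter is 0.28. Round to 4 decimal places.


L = |theta_hat - theta_true|
= |0.19 - 0.28| = 0.09

0.09


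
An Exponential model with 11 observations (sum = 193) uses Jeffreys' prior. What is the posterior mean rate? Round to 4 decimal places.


Posterior Gamma(11, 193)
E[lambda] = 11/193 = 0.057

0.057


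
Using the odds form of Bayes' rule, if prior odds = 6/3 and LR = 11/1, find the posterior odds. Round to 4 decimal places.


Bayes' rule in odds form: posterior odds = prior odds * LR
= (6 * 11) / (3 * 1)
= 66/3 = 22.0

22.0


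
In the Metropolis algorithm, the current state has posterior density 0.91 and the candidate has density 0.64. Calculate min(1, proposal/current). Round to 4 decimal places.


Ratio = 0.64/0.91 = 0.7033
Acceptance probability = min(1, 0.7033)
= 0.7033

0.7033


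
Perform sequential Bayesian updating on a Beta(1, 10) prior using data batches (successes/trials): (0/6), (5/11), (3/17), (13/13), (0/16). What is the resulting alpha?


Accumulate successes: 21
Posterior alpha = prior alpha + sum of successes
= 1 + 21 = 22

22


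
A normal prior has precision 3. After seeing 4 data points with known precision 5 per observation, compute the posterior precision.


In the conjugate normal model, precisions add:
tau_posterior = tau_prior + n * tau_data
= 3 + 4*5 = 23

23


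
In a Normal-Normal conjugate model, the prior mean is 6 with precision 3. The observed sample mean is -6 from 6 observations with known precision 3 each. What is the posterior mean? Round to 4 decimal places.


Posterior precision = tau0 + n*tau = 3 + 6*3 = 21
Posterior mean = (tau0*mu0 + n*tau*xbar) / posterior_precision
= (3*6 + 6*3*-6) / 21
= -90 / 21 = -4.2857

-4.2857


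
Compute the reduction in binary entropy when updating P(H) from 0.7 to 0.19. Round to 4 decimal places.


H_before = -p*log2(p) - (1-p)*log2(1-p) for p=0.7: 0.8813
H_after for p=0.19: 0.7015
Reduction = 0.8813 - 0.7015 = 0.1798

0.1798


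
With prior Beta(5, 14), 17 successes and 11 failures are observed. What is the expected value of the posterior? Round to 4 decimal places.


Posterior = Beta(22, 25)
E[theta] = alpha/(alpha+beta)
= 22/47 = 0.4681

0.4681


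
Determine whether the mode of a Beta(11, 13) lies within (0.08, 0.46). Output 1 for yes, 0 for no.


First find the mode: (a-1)/(a+b-2) = 0.4545
Is 0.4545 in (0.08, 0.46)? 1

1


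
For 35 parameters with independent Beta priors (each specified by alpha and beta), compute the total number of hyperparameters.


A Beta prior has 2 hyperparameters per parameter.
Total = 35 * 2 = 70

70


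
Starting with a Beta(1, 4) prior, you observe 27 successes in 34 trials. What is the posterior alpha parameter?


For a Beta-Binomial conjugate model:
Posterior alpha = prior alpha + number of successes
= 1 + 27 = 28

28


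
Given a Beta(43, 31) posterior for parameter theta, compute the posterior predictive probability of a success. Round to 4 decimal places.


For a Beta-Bernoulli model, the predictive probability is the mean:
P(success) = 43/(43+31) = 43/74 = 0.5811

0.5811


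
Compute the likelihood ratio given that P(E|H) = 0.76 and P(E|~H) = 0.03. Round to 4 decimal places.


LR = P(E|H) / P(E|~H)
= 0.76 / 0.03 = 25.3333

25.3333


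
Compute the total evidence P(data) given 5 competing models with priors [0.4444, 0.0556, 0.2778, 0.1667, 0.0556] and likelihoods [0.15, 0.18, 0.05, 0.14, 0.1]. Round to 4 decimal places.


Marginal likelihood = sum P(model_i) * P(data|model_i)
Model 1: 0.4444 * 0.15 = 0.0667
Model 2: 0.0556 * 0.18 = 0.01
Model 3: 0.2778 * 0.05 = 0.0139
Model 4: 0.1667 * 0.14 = 0.0233
Model 5: 0.0556 * 0.1 = 0.0056
Total = 0.1195

0.1195


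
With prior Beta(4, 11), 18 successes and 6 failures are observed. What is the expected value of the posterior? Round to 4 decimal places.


Posterior = Beta(22, 17)
E[theta] = alpha/(alpha+beta)
= 22/39 = 0.5641

0.5641


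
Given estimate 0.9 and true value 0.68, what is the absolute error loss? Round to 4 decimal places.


Absolute error = |estimate - true|
= |0.22| = 0.22

0.22


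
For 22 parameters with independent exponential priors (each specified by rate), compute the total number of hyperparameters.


A exponential prior has 1 hyperparameter per parameter.
Total = 22 * 1 = 22

22


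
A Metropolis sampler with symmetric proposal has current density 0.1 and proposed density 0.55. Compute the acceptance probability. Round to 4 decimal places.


For symmetric proposals, acceptance = min(1, pi(x*)/pi(x))
= min(1, 0.55/0.1)
= min(1, 5.5) = 1.0

1.0


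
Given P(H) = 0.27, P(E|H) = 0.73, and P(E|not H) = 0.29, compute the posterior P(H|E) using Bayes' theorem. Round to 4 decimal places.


By Bayes' theorem: P(H|E) = P(E|H)*P(H) / P(E)
P(E) = P(E|H)*P(H) + P(E|not H)*P(not H)
P(E) = 0.73*0.27 + 0.29*0.73 = 0.4088
P(H|E) = 0.73*0.27 / 0.4088 = 0.4821

0.4821


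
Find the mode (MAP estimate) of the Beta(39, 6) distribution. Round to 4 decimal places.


For Beta(a,b) with a,b > 1:
Mode = (a-1)/(a+b-2) = (39-1)/(45-2)
= 38/43 = 0.8837

0.8837


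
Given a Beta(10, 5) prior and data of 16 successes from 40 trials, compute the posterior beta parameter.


Number of failures = 40 - 16 = 24
Posterior beta = 5 + 24 = 29

29


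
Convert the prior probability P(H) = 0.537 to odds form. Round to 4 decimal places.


P(not H) = 1 - 0.537 = 0.463
Odds = 0.537 / 0.463 = 1.1598

1.1598


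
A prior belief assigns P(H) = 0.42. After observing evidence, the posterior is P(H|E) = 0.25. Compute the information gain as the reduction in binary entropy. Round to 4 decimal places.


H(prior) = -0.42*log2(0.42) - 0.58*log2(0.58)
= 0.9815
H(post) = -0.25*log2(0.25) - 0.75*log2(0.75)
= 0.8113
IG = 0.9815 - 0.8113 = 0.1702

0.1702


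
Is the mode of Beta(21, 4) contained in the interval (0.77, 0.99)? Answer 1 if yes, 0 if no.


Mode = (a-1)/(a+b-2) = 20/23 = 0.8696
Interval: (0.77, 0.99)
Contains mode? 1

1


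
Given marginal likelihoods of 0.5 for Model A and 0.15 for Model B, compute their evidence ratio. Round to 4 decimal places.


Ratio = ML(A) / ML(B) = 0.5/0.15
= 3.3333

3.3333


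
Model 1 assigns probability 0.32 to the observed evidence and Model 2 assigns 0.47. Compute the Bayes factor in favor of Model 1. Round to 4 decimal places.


BF = P(data|M1) / P(data|M2)
= 0.32 / 0.47 = 0.6809

0.6809


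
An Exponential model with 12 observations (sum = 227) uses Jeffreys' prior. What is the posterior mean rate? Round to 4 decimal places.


Posterior Gamma(12, 227)
E[lambda] = 12/227 = 0.0529

0.0529


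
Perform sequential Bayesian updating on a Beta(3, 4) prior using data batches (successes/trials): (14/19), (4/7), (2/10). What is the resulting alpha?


Accumulate successes: 20
Posterior alpha = prior alpha + sum of successes
= 3 + 20 = 23

23


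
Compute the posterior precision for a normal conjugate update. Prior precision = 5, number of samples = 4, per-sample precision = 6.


tau_post = tau_0 + n * tau
= 5 + 4 * 6 = 29

29


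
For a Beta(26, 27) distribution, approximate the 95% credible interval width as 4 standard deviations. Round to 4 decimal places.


Variance of Beta(a,b) = ab / ((a+b)^2 * (a+b+1))
= 26*27 / ((53)^2 * 54)
= 0.0046
SD = sqrt(0.0046) = 0.068
Width = 4 * SD = 0.2721

0.2721


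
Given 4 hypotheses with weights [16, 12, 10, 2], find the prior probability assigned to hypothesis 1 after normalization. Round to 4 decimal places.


To normalize, divide each weight by the sum of all weights.
Sum = 40
Prior(H1) = 16/40 = 0.4

0.4


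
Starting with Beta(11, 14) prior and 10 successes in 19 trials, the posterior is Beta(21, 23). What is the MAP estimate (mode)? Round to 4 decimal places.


The mode of Beta(a, b) when a > 1 and b > 1 is (a-1)/(a+b-2)
= (21 - 1) / (21 + 23 - 2)
= 20 / 42
= 0.4762

0.4762


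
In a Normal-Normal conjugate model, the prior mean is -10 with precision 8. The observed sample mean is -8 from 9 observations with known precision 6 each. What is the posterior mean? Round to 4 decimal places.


Posterior precision = tau0 + n*tau = 8 + 9*6 = 62
Posterior mean = (tau0*mu0 + n*tau*xbar) / posterior_precision
= (8*-10 + 9*6*-8) / 62
= -512 / 62 = -8.2581

-8.2581


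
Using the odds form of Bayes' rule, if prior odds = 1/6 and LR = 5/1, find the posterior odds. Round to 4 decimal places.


Bayes' rule in odds form: posterior odds = prior odds * LR
= (1 * 5) / (6 * 1)
= 5/6 = 0.8333

0.8333


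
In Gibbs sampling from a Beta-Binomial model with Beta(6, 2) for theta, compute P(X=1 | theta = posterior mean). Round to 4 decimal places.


Posterior mean = alpha/(alpha+beta) = 6/8 = 0.75
P(X=1|theta=mean) = theta = 0.75

0.75


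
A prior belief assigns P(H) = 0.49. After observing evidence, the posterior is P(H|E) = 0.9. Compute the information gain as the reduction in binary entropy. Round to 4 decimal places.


H(prior) = -0.49*log2(0.49) - 0.51*log2(0.51)
= 0.9997
H(post) = -0.9*log2(0.9) - 0.1*log2(0.1)
= 0.469
IG = 0.9997 - 0.469 = 0.5307

0.5307


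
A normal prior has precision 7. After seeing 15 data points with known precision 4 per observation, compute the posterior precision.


In the conjugate normal model, precisions add:
tau_posterior = tau_prior + n * tau_data
= 7 + 15*4 = 67

67


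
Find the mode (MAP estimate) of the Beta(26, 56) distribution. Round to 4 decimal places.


For Beta(a,b) with a,b > 1:
Mode = (a-1)/(a+b-2) = (26-1)/(82-2)
= 25/80 = 0.3125

0.3125


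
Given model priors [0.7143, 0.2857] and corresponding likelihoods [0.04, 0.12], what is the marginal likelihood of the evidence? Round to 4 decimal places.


P(E) = sum_i P(M_i) P(E|M_i)
= 0.0286 + 0.0343
= 0.0629

0.0629


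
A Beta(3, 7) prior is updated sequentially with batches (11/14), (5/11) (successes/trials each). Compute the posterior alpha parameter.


Sequential conjugate updating is equivalent to a single batch update.
Total successes across all batches = 16
alpha_posterior = alpha_prior + total_successes = 3 + 16
= 19

19


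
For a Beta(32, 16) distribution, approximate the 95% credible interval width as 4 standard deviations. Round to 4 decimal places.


Variance of Beta(a,b) = ab / ((a+b)^2 * (a+b+1))
= 32*16 / ((48)^2 * 49)
= 0.0045
SD = sqrt(0.0045) = 0.0673
Width = 4 * SD = 0.2694

0.2694


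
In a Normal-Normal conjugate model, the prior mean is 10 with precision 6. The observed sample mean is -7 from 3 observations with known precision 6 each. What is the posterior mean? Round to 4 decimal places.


Posterior precision = tau0 + n*tau = 6 + 3*6 = 24
Posterior mean = (tau0*mu0 + n*tau*xbar) / posterior_precision
= (6*10 + 3*6*-7) / 24
= -66 / 24 = -2.75

-2.75


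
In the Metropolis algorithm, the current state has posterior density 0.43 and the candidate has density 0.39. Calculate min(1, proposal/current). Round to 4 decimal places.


Ratio = 0.39/0.43 = 0.907
Acceptance probability = min(1, 0.907)
= 0.907

0.907


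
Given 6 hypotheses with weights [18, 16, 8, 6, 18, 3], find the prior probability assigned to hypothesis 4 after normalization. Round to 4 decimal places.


To normalize, divide each weight by the sum of all weights.
Sum = 69
Prior(H4) = 6/69 = 0.087

0.087


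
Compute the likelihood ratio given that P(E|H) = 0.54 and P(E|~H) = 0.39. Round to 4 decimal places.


LR = P(E|H) / P(E|~H)
= 0.54 / 0.39 = 1.3846

1.3846


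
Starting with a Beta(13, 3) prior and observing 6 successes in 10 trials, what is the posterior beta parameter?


Posterior beta = prior beta + failures
Failures = 10 - 6 = 4
beta_post = 3 + 4 = 7

7


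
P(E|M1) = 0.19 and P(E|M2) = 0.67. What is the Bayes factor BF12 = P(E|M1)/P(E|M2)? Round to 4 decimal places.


Bayes factor BF12 = P(E|M1) / P(E|M2)
= 0.19 / 0.67
= 0.2836

0.2836


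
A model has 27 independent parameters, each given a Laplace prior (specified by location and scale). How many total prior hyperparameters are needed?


Each Laplace prior needs 2 hyperparameters (location and scale).
Total = 2 * 27 = 54

54


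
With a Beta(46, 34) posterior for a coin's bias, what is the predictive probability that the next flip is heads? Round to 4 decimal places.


The predictive probability equals the posterior mean.
P(next = heads) = alpha / (alpha + beta)
= 46 / 80 = 0.575

0.575


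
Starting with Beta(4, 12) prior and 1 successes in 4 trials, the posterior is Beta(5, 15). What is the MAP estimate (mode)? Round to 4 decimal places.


The mode of Beta(a, b) when a > 1 and b > 1 is (a-1)/(a+b-2)
= (5 - 1) / (5 + 15 - 2)
= 4 / 18
= 0.2222

0.2222


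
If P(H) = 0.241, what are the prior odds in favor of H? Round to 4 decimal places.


Prior odds = P(H) / (1 - P(H))
= 0.241 / 0.759
= 0.3175

0.3175


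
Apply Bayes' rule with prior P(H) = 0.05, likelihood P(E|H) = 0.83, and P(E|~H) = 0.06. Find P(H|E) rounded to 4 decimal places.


Step 1: Compute marginal P(E) = P(E|H)P(H) + P(E|~H)P(~H)
= 0.83*0.05 + 0.06*0.95 = 0.0985
Step 2: P(H|E) = P(E|H)P(H)/P(E) = 0.0415/0.0985
= 0.4213

0.4213


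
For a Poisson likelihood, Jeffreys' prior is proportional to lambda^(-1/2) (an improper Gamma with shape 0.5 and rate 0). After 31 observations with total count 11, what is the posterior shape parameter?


Jeffreys' prior for Poisson is proportional to lambda^(-1/2).
Posterior is Gamma(0.5 + S, 0 + n) = Gamma(0.5 + 11, 31).
Posterior shape = 0.5 + S = 0.5 + 11 = 11.5

11.5


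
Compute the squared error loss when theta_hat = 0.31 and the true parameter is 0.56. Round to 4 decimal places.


L = (theta_hat - theta_true)^2
= (0.31 - 0.56)^2
= -0.25^2 = 0.0625

0.0625


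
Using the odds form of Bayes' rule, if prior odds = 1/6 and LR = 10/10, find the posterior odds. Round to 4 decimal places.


Bayes' rule in odds form: posterior odds = prior odds * LR
= (1 * 10) / (6 * 10)
= 10/60 = 0.1667

0.1667


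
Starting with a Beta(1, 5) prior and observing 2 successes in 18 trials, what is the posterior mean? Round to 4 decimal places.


Posterior parameters: alpha = 1 + 2 = 3
beta = 5 + 16 = 21
Posterior mean = alpha / (alpha + beta) = 3 / 24
= 0.125

0.125


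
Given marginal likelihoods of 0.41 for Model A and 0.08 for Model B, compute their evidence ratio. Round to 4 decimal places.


Ratio = ML(A) / ML(B) = 0.41/0.08
= 5.125

5.125


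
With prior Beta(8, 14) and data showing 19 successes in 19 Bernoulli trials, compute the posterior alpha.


Conjugate update: alpha_posterior = alpha_prior + k
= 8 + 19 = 27

27


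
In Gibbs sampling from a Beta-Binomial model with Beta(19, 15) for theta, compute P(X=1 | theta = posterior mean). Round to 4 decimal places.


Posterior mean = alpha/(alpha+beta) = 19/34 = 0.5588
P(X=1|theta=mean) = theta = 0.5588

0.5588


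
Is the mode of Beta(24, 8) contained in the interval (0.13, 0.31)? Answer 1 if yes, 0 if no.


Mode = (a-1)/(a+b-2) = 23/30 = 0.7667
Interval: (0.13, 0.31)
Contains mode? 0

0


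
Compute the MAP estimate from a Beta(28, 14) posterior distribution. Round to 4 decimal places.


MAP = mode of Beta distribution
= (alpha - 1)/(alpha + beta - 2)
= (28-1)/(28+14-2)
= 27/40 = 0.675

0.675


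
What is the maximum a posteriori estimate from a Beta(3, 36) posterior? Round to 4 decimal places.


The MAP estimate equals the mode of the distribution.
Mode of Beta(a,b) = (a-1)/(a+b-2)
= 2/37
= 0.0541

0.0541


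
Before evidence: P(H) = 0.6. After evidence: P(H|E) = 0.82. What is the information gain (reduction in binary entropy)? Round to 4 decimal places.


Prior entropy = 0.971
Posterior entropy = 0.6801
Information gain = 0.971 - 0.6801 = 0.2909

0.2909


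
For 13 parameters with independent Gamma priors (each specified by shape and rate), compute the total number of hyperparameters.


A Gamma prior has 2 hyperparameters per parameter.
Total = 13 * 2 = 26

26


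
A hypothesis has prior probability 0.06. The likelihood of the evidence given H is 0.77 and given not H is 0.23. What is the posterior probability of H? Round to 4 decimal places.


Using Bayes' theorem:
P(E) = 0.06 * 0.77 + 0.94 * 0.23
P(E) = 0.2624
P(H|E) = (0.06 * 0.77) / 0.2624 = 0.1761

0.1761


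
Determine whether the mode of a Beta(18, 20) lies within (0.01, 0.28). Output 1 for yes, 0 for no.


First find the mode: (a-1)/(a+b-2) = 0.4722
Is 0.4722 in (0.01, 0.28)? 0

0


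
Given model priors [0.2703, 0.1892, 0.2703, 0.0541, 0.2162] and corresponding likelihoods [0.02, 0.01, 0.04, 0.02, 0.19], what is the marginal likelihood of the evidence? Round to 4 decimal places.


P(E) = sum_i P(M_i) P(E|M_i)
= 0.0054 + 0.0019 + 0.0108 + 0.0011 + 0.0411
= 0.0603

0.0603


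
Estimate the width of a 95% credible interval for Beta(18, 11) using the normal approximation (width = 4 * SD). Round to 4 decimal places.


For Beta(a,b): Var = ab/((a+b)^2(a+b+1))
Var = 0.0078, SD = 0.0886
Approximate 95% CI width = 4 * 0.0886 = 0.3544

0.3544


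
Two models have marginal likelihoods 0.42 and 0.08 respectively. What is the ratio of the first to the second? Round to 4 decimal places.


Evidence ratio = 0.42 / 0.08
= 5.25

5.25


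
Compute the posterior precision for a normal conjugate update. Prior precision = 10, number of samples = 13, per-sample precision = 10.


tau_post = tau_0 + n * tau
= 10 + 13 * 10 = 140

140


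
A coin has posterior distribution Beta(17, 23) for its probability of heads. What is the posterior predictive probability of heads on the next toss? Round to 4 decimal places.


Posterior predictive = E[theta] = alpha/(alpha+beta)
= 17/40
= 0.425

0.425


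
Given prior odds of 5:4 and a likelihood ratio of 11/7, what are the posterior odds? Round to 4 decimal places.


Posterior odds = prior odds * LR
Prior odds = 5/4 = 1.25
LR = 11/7 = 1.5714
Posterior odds = 1.25 * 1.5714 = 1.9643

1.9643


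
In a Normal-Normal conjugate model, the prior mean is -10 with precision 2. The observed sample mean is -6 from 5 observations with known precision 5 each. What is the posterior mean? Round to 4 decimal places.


Posterior precision = tau0 + n*tau = 2 + 5*5 = 27
Posterior mean = (tau0*mu0 + n*tau*xbar) / posterior_precision
= (2*-10 + 5*5*-6) / 27
= -170 / 27 = -6.2963

-6.2963


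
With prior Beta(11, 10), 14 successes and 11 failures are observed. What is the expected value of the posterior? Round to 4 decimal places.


Posterior = Beta(25, 21)
E[theta] = alpha/(alpha+beta)
= 25/46 = 0.5435

0.5435


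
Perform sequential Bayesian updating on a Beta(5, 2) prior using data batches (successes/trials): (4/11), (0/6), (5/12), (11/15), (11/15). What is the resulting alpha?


Accumulate successes: 31
Posterior alpha = prior alpha + sum of successes
= 5 + 31 = 36

36


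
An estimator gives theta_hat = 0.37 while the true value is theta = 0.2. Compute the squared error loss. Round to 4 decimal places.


The squared error loss is (theta_hat - theta)^2
= (0.37 - 0.2)^2
= (0.17)^2 = 0.0289

0.0289


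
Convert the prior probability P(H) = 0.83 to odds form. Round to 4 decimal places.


P(not H) = 1 - 0.83 = 0.17
Odds = 0.83 / 0.17 = 4.8824

4.8824


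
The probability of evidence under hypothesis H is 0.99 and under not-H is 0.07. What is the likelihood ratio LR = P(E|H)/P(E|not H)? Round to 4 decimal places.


LR = 0.99 / 0.07
= 14.1429

14.1429


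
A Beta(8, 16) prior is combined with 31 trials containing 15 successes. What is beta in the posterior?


In conjugate updating:
beta_posterior = beta_prior + (n - k)
= 16 + (31 - 15)
= 16 + 16 = 32

32


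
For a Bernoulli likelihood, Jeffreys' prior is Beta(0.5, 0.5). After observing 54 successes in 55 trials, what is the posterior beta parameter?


Jeffreys' prior for Bernoulli is Beta(0.5, 0.5).
Posterior is Beta(0.5 + k, 0.5 + n - k).
Posterior beta = 0.5 + (n - k) = 0.5 + 1 = 1.5

1.5


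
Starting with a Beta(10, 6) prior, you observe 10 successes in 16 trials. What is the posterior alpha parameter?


For a Beta-Binomial conjugate model:
Posterior alpha = prior alpha + number of successes
= 10 + 10 = 20

20


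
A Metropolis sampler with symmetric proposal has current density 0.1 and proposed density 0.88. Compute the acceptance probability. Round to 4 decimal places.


For symmetric proposals, acceptance = min(1, pi(x*)/pi(x))
= min(1, 0.88/0.1)
= min(1, 8.8) = 1.0

1.0


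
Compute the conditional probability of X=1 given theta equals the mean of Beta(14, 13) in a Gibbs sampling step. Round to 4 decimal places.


Mean of Beta(14, 13) = 0.5185
P(X=1 | theta=0.5185) = 0.5185

0.5185


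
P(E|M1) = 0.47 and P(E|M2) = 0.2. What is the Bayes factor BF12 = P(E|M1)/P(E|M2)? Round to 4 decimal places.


Bayes factor BF12 = P(E|M1) / P(E|M2)
= 0.47 / 0.2
= 2.35

2.35


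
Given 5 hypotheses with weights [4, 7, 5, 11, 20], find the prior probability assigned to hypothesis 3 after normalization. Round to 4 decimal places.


To normalize, divide each weight by the sum of all weights.
Sum = 47
Prior(H3) = 5/47 = 0.1064

0.1064


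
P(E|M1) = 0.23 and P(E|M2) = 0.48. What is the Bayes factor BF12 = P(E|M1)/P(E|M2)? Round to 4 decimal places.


Bayes factor BF12 = P(E|M1) / P(E|M2)
= 0.23 / 0.48
= 0.4792

0.4792


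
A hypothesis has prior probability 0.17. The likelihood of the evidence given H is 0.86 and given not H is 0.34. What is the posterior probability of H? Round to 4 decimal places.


Using Bayes' theorem:
P(E) = 0.17 * 0.86 + 0.83 * 0.34
P(E) = 0.4284
P(H|E) = (0.17 * 0.86) / 0.4284 = 0.3413

0.3413


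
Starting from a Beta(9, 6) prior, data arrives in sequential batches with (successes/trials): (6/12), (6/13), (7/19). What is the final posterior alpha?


In sequential Bayesian updating, we sum all successes.
Total successes = 19
Final alpha = 9 + 19 = 28

28


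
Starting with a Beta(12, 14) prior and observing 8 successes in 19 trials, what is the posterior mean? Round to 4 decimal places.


Posterior parameters: alpha = 12 + 8 = 20
beta = 14 + 11 = 25
Posterior mean = alpha / (alpha + beta) = 20 / 45
= 0.4444

0.4444


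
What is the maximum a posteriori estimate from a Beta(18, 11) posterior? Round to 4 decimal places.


The MAP estimate equals the mode of the distribution.
Mode of Beta(a,b) = (a-1)/(a+b-2)
= 17/27
= 0.6296

0.6296


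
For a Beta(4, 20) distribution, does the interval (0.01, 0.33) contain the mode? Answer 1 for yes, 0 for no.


Mode of Beta(a,b) = (a-1)/(a+b-2)
= (4-1)/(4+20-2) = 0.1364
Check: 0.01 <= 0.1364 <= 0.33?
Result: 1

1


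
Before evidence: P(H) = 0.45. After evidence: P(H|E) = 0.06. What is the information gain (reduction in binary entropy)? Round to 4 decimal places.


Prior entropy = 0.9928
Posterior entropy = 0.3274
Information gain = 0.9928 - 0.3274 = 0.6653

0.6653


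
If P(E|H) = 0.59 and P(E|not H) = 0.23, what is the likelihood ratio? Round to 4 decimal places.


Likelihood ratio = P(E|H) / P(E|not H)
= 0.59 / 0.23
= 2.5652

2.5652


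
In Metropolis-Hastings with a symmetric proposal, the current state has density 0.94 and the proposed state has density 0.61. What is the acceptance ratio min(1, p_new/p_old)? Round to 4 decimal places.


Ratio = p_new / p_old = 0.61 / 0.94 = 0.6489
Acceptance = min(1, 0.6489) = 0.6489

0.6489


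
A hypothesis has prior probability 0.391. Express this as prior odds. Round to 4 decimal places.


Odds = P(H) / P(not H) = 0.391 / 0.609
= 0.642

0.642


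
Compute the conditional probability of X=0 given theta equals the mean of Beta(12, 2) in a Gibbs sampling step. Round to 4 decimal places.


Mean of Beta(12, 2) = 0.8571
P(X=0 | theta=0.8571) = 0.1429

0.1429


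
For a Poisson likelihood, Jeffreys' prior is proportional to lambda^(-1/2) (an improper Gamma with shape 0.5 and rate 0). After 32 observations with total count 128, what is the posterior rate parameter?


Jeffreys' prior for Poisson is proportional to lambda^(-1/2).
Posterior is Gamma(0.5 + S, 0 + n) = Gamma(0.5 + 128, 32).
Posterior rate = 0 + n = 32

32.0


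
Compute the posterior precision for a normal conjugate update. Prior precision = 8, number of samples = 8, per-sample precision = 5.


tau_post = tau_0 + n * tau
= 8 + 8 * 5 = 48

48


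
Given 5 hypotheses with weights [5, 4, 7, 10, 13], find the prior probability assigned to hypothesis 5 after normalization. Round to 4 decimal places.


To normalize, divide each weight by the sum of all weights.
Sum = 39
Prior(H5) = 13/39 = 0.3333

0.3333


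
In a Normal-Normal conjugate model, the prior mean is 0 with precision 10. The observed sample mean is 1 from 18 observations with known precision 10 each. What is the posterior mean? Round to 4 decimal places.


Posterior precision = tau0 + n*tau = 10 + 18*10 = 190
Posterior mean = (tau0*mu0 + n*tau*xbar) / posterior_precision
= (10*0 + 18*10*1) / 190
= 180 / 190 = 0.9474

0.9474
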